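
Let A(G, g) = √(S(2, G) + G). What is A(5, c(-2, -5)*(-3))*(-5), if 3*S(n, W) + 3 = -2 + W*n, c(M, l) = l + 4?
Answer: -10*√15/3 ≈ -12.910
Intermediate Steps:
c(M, l) = 4 + l
S(n, W) = -5/3 + W*n/3 (S(n, W) = -1 + (-2 + W*n)/3 = -1 + (-⅔ + W*n/3) = -5/3 + W*n/3)
A(G, g) = √(-5/3 + 5*G/3) (A(G, g) = √((-5/3 + (⅓)*G*2) + G) = √((-5/3 + 2*G/3) + G) = √(-5/3 + 5*G/3))
A(5, c(-2, -5)*(-3))*(-5) = (√(-15 + 15*5)/3)*(-5) = (√(-15 + 75)/3)*(-5) = (√60/3)*(-5) = ((2*√15)/3)*(-5) = (2*√15/3)*(-5) = -10*√15/3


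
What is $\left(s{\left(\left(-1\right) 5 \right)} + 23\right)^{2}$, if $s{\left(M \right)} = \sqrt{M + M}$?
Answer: $\left(23 + i \sqrt{10}\right)^{2} \approx 519.0 + 145.46 i$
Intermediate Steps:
$s{\left(M \right)} = \sqrt{2} \sqrt{M}$ ($s{\left(M \right)} = \sqrt{2 M} = \sqrt{2} \sqrt{M}$)
$\left(s{\left(\left(-1\right) 5 \right)} + 23\right)^{2} = \left(\sqrt{2} \sqrt{\left(-1\right) 5} + 23\right)^{2} = \left(\sqrt{2} \sqrt{-5} + 23\right)^{2} = \left(\sqrt{2} i \sqrt{5} + 23\right)^{2} = \left(i \sqrt{10} + 23\right)^{2} = \left(23 + i \sqrt{10}\right)^{2}$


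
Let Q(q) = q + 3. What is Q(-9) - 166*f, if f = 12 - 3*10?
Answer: 2982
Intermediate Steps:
Q(q) = 3 + q
f = -18 (f = 12 - 30 = -18)
Q(-9) - 166*f = (3 - 9) - 166*(-18) = -6 + 2988 = 2982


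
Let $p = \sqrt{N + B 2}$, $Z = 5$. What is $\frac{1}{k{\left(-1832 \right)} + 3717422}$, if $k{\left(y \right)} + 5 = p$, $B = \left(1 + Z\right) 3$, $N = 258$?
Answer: $\frac{1239139}{4606396383865} - \frac{7 \sqrt{6}}{13819189151595} \approx 2.69 \cdot 10^{-7}$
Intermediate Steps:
$B = 18$ ($B = \left(1 + 5\right) 3 = 6 \cdot 3 = 18$)
$p = 7 \sqrt{6}$ ($p = \sqrt{258 + 18 \cdot 2} = \sqrt{258 + 36} = \sqrt{294} = 7 \sqrt{6} \approx 17.146$)
$k{\left(y \right)} = -5 + 7 \sqrt{6}$
$\frac{1}{k{\left(-1832 \right)} + 3717422} = \frac{1}{\left(-5 + 7 \sqrt{6}\right) + 3717422} = \frac{1}{3717417 + 7 \sqrt{6}}$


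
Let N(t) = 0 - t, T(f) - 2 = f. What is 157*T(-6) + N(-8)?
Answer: -620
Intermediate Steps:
T(f) = 2 + f
N(t) = -t
157*T(-6) + N(-8) = 157*(2 - 6) - 1*(-8) = 157*(-4) + 8 = -628 + 8 = -620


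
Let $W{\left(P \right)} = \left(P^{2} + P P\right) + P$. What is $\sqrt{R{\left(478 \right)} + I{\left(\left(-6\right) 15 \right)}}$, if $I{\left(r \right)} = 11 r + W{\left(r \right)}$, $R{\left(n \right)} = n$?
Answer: $\sqrt{15598} \approx 124.89$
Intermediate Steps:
$W{\left(P \right)} = P + 2 P^{2}$ ($W{\left(P \right)} = \left(P^{2} + P^{2}\right) + P = 2 P^{2} + P = P + 2 P^{2}$)
$I{\left(r \right)} = 11 r + r \left(1 + 2 r\right)$
$\sqrt{R{\left(478 \right)} + I{\left(\left(-6\right) 15 \right)}} = \sqrt{478 + 2 \left(\left(-6\right) 15\right) \left(6 - 90\right)} = \sqrt{478 + 2 \left(-90\right) \left(6 - 90\right)} = \sqrt{478 + 2 \left(-90\right) \left(-84\right)} = \sqrt{478 + 15120} = \sqrt{15598}$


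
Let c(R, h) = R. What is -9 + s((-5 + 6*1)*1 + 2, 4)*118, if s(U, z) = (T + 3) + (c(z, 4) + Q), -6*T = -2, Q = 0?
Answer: 2569/3 ≈ 856.33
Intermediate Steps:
T = 1/3 (T = -1/6*(-2) = 1/3 ≈ 0.33333)
s(U, z) = 10/3 + z (s(U, z) = (1/3 + 3) + (z + 0) = 10/3 + z)
-9 + s((-5 + 6*1)*1 + 2, 4)*118 = -9 + (10/3 + 4)*118 = -9 + (22/3)*118 = -9 + 2596/3 = 2569/3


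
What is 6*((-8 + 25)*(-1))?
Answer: -102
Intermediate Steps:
6*((-8 + 25)*(-1)) = 6*(17*(-1)) = 6*(-17) = -102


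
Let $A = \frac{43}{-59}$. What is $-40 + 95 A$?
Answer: $- \frac{6445}{59} \approx -109.24$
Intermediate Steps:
$A = - \frac{43}{59}$ ($A = 43 \left(- \frac{1}{59}\right) = - \frac{43}{59} \approx -0.72881$)
$-40 + 95 A = -40 + 95 \left(- \frac{43}{59}\right) = -40 - \frac{4085}{59} = - \frac{6445}{59}$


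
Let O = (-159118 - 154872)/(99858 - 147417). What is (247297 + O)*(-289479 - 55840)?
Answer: -4061473566817147/47559 ≈ -8.5399e+10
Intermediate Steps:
O = 313990/47559 (O = -313990/(-47559) = -313990*(-1/47559) = 313990/47559 ≈ 6.6021)
(247297 + O)*(-289479 - 55840) = (247297 + 313990/47559)*(-289479 - 55840) = (11761512013/47559)*(-345319) = -4061473566817147/47559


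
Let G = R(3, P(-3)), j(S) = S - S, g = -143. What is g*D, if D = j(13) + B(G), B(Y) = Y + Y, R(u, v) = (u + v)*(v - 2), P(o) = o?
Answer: 0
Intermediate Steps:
R(u, v) = (-2 + v)*(u + v) (R(u, v) = (u + v)*(-2 + v) = (-2 + v)*(u + v))
j(S) = 0
G = 0 (G = (-3)² - 2*3 - 2*(-3) + 3*(-3) = 9 - 6 + 6 - 9 = 0)
B(Y) = 2*Y
D = 0 (D = 0 + 2*0 = 0 + 0 = 0)
g*D = -143*0 = 0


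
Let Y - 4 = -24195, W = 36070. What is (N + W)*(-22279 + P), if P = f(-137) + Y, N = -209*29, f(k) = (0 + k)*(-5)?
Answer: -1373962065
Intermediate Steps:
f(k) = -5*k (f(k) = k*(-5) = -5*k)
Y = -24191 (Y = 4 - 24195 = -24191)
N = -6061
P = -23506 (P = -5*(-137) - 24191 = 685 - 24191 = -23506)
(N + W)*(-22279 + P) = (-6061 + 36070)*(-22279 - 23506) = 30009*(-45785) = -1373962065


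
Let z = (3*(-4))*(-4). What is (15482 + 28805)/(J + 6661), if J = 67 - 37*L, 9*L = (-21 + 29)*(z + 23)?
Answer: 398583/39536 ≈ 10.082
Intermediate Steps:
z = 48 (z = -12*(-4) = 48)
L = 568/9 (L = ((-21 + 29)*(48 + 23))/9 = (8*71)/9 = (⅑)*568 = 568/9 ≈ 63.111)
J = -20413/9 (J = 67 - 37*568/9 = 67 - 21016/9 = -20413/9 ≈ -2268.1)
(15482 + 28805)/(J + 6661) = (15482 + 28805)/(-20413/9 + 6661) = 44287/(39536/9) = 44287*(9/39536) = 398583/39536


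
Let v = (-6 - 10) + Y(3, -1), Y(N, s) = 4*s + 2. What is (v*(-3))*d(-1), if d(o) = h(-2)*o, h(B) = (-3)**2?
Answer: -486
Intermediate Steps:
h(B) = 9
Y(N, s) = 2 + 4*s
d(o) = 9*o
v = -18 (v = (-6 - 10) + (2 + 4*(-1)) = -16 + (2 - 4) = -16 - 2 = -18)
(v*(-3))*d(-1) = (-18*(-3))*(9*(-1)) = 54*(-9) = -486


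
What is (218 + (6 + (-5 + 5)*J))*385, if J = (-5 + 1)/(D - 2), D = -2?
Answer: 86240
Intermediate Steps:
J = 1 (J = (-5 + 1)/(-2 - 2) = -4/(-4) = -4*(-1/4) = 1)
(218 + (6 + (-5 + 5)*J))*385 = (218 + (6 + (-5 + 5)*1))*385 = (218 + (6 + 0*1))*385 = (218 + (6 + 0))*385 = (218 + 6)*385 = 224*385 = 86240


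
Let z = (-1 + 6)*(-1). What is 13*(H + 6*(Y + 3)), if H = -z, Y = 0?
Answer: 299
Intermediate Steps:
z = -5 (z = 5*(-1) = -5)
H = 5 (H = -1*(-5) = 5)
13*(H + 6*(Y + 3)) = 13*(5 + 6*(0 + 3)) = 13*(5 + 6*3) = 13*(5 + 18) = 13*23 = 299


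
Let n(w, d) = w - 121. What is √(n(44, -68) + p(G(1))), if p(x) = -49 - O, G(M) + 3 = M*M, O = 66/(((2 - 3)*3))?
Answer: 2*I*√26 ≈ 10.198*I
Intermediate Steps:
O = -22 (O = 66/((-1*3)) = 66/(-3) = 66*(-⅓) = -22)
G(M) = -3 + M² (G(M) = -3 + M*M = -3 + M²)
p(x) = -27 (p(x) = -49 - 1*(-22) = -49 + 22 = -27)
n(w, d) = -121 + w
√(n(44, -68) + p(G(1))) = √((-121 + 44) - 27) = √(-77 - 27) = √(-104) = 2*I*√26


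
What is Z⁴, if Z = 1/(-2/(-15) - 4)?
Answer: 50625/11316496 ≈ 0.0044736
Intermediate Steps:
Z = -15/58 (Z = 1/(-2*(-1/15) - 4) = 1/(2/15 - 4) = 1/(-58/15) = -15/58 ≈ -0.25862)
Z⁴ = (-15/58)⁴ = 50625/11316496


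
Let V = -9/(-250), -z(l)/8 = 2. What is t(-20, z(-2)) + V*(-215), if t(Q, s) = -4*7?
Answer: -1787/50 ≈ -35.740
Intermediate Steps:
z(l) = -16 (z(l) = -8*2 = -16)
t(Q, s) = -28
V = 9/250 (V = -9*(-1/250) = 9/250 ≈ 0.036000)
t(-20, z(-2)) + V*(-215) = -28 + (9/250)*(-215) = -28 - 387/50 = -1787/50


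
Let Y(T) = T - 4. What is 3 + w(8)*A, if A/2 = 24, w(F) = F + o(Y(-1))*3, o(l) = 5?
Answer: 1107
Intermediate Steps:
Y(T) = -4 + T
w(F) = 15 + F (w(F) = F + 5*3 = F + 15 = 15 + F)
A = 48 (A = 2*24 = 48)
3 + w(8)*A = 3 + (15 + 8)*48 = 3 + 23*48 = 3 + 1104 = 1107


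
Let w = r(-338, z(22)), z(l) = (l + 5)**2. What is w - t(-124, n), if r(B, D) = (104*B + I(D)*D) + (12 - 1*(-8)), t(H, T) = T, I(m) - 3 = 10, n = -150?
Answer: -25505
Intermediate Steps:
I(m) = 13 (I(m) = 3 + 10 = 13)
z(l) = (5 + l)**2
r(B, D) = 20 + 13*D + 104*B (r(B, D) = (104*B + 13*D) + (12 - 1*(-8)) = (13*D + 104*B) + (12 + 8) = (13*D + 104*B) + 20 = 20 + 13*D + 104*B)
w = -25655 (w = 20 + 13*(5 + 22)**2 + 104*(-338) = 20 + 13*27**2 - 35152 = 20 + 13*729 - 35152 = 20 + 9477 - 35152 = -25655)
w - t(-124, n) = -25655 - 1*(-150) = -25655 + 150 = -25505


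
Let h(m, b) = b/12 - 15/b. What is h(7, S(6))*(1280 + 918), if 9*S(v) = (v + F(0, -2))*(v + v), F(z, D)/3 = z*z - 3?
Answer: 45059/6 ≈ 7509.8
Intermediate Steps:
F(z, D) = -9 + 3*z**2 (F(z, D) = 3*(z*z - 3) = 3*(z**2 - 3) = 3*(-3 + z**2) = -9 + 3*z**2)
S(v) = 2*v*(-9 + v)/9 (S(v) = ((v + (-9 + 3*0**2))*(v + v))/9 = ((v + (-9 + 3*0))*(2*v))/9 = ((v + (-9 + 0))*(2*v))/9 = ((v - 9)*(2*v))/9 = ((-9 + v)*(2*v))/9 = (2*v*(-9 + v))/9 = 2*v*(-9 + v)/9)
h(m, b) = -15/b + b/12 (h(m, b) = b*(1/12) - 15/b = b/12 - 15/b = -15/b + b/12)
h(7, S(6))*(1280 + 918) = (-15*3/(4*(-9 + 6)) + ((2/9)*6*(-9 + 6))/12)*(1280 + 918) = (-15/((2/9)*6*(-3)) + ((2/9)*6*(-3))/12)*2198 = (-15/(-4) + (1/12)*(-4))*2198 = (-15*(-1/4) - 1/3)*2198 = (15/4 - 1/3)*2198 = (41/12)*2198 = 45059/6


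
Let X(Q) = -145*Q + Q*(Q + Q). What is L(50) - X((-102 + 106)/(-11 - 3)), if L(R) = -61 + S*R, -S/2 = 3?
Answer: -19727/49 ≈ -402.59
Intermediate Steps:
S = -6 (S = -2*3 = -6)
L(R) = -61 - 6*R
X(Q) = -145*Q + 2*Q² (X(Q) = -145*Q + Q*(2*Q) = -145*Q + 2*Q²)
L(50) - X((-102 + 106)/(-11 - 3)) = (-61 - 6*50) - (-102 + 106)/(-11 - 3)*(-145 + 2*((-102 + 106)/(-11 - 3))) = (-61 - 300) - 4/(-14)*(-145 + 2*(4/(-14))) = -361 - 4*(-1/14)*(-145 + 2*(4*(-1/14))) = -361 - (-2)*(-145 + 2*(-2/7))/7 = -361 - (-2)*(-145 - 4/7)/7 = -361 - (-2)*(-1019)/(7*7) = -361 - 1*2038/49 = -361 - 2038/49 = -19727/49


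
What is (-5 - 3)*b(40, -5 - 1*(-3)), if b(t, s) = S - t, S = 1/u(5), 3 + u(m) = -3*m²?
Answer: 12484/39 ≈ 320.10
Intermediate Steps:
u(m) = -3 - 3*m²
S = -1/78 (S = 1/(-3 - 3*5²) = 1/(-3 - 3*25) = 1/(-3 - 75) = 1/(-78) = -1/78 ≈ -0.012821)
b(t, s) = -1/78 - t
(-5 - 3)*b(40, -5 - 1*(-3)) = (-5 - 3)*(-1/78 - 1*40) = -8*(-1/78 - 40) = -8*(-3121/78) = 12484/39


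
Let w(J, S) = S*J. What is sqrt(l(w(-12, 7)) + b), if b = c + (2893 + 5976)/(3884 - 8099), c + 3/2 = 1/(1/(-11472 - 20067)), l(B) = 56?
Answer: I*sqrt(2237592375390)/8430 ≈ 177.44*I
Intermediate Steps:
w(J, S) = J*S
c = -63081/2 (c = -3/2 + 1/(1/(-11472 - 20067)) = -3/2 + 1/(1/(-31539)) = -3/2 + 1/(-1/31539) = -3/2 - 31539 = -63081/2 ≈ -31541.)
b = -265904153/8430 (b = -63081/2 + (2893 + 5976)/(3884 - 8099) = -63081/2 + 8869/(-4215) = -63081/2 + 8869*(-1/4215) = -63081/2 - 8869/4215 = -265904153/8430 ≈ -31543.)
sqrt(l(w(-12, 7)) + b) = sqrt(56 - 265904153/8430) = sqrt(-265432073/8430) = I*sqrt(2237592375390)/8430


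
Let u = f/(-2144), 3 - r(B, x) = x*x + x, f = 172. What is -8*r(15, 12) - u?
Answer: 656107/536 ≈ 1224.1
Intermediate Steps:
r(B, x) = 3 - x - x**2 (r(B, x) = 3 - (x*x + x) = 3 - (x**2 + x) = 3 - (x + x**2) = 3 + (-x - x**2) = 3 - x - x**2)
u = -43/536 (u = 172/(-2144) = 172*(-1/2144) = -43/536 ≈ -0.080224)
-8*r(15, 12) - u = -8*(3 - 1*12 - 1*12**2) - 1*(-43/536) = -8*(3 - 12 - 1*144) + 43/536 = -8*(3 - 12 - 144) + 43/536 = -8*(-153) + 43/536 = 1224 + 43/536 = 656107/536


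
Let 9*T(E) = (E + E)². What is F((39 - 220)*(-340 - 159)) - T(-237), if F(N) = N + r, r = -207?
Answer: 65148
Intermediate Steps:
T(E) = 4*E²/9 (T(E) = (E + E)²/9 = (2*E)²/9 = (4*E²)/9 = 4*E²/9)
F(N) = -207 + N (F(N) = N - 207 = -207 + N)
F((39 - 220)*(-340 - 159)) - T(-237) = (-207 + (39 - 220)*(-340 - 159)) - 4*(-237)²/9 = (-207 - 181*(-499)) - 4*56169/9 = (-207 + 90319) - 1*24964 = 90112 - 24964 = 65148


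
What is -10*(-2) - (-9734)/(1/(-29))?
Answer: -282266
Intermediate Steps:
-10*(-2) - (-9734)/(1/(-29)) = 20 - (-9734)/(-1/29) = 20 - (-9734)*(-29) = 20 - 62*4553 = 20 - 282286 = -282266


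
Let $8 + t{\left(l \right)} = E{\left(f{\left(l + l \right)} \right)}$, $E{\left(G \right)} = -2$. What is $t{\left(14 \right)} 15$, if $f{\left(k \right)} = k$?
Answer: $-150$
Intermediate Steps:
$t{\left(l \right)} = -10$ ($t{\left(l \right)} = -8 - 2 = -10$)
$t{\left(14 \right)} 15 = \left(-10\right) 15 = -150$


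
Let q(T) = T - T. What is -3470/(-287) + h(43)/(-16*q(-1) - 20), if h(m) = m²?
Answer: -461263/5740 ≈ -80.359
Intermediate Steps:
q(T) = 0
-3470/(-287) + h(43)/(-16*q(-1) - 20) = -3470/(-287) + 43²/(-16*0 - 20) = -3470*(-1/287) + 1849/(0 - 20) = 3470/287 + 1849/(-20) = 3470/287 + 1849*(-1/20) = 3470/287 - 1849/20 = -461263/5740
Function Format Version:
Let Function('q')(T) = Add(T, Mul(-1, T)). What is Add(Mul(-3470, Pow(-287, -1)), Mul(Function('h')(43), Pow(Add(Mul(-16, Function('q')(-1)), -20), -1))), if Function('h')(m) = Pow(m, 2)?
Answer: Rational(-461263, 5740) ≈ -80.359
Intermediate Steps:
Function('q')(T) = 0
Add(Mul(-3470, Pow(-287, -1)), Mul(Function('h')(43), Pow(Add(Mul(-16, Function('q')(-1)), -20), -1))) = Add(Mul(-3470, Pow(-287, -1)), Mul(Pow(43, 2), Pow(Add(Mul(-16, 0), -20), -1))) = Add(Mul(-3470, Rational(-1, 287)), Mul(1849, Pow(Add(0, -20), -1))) = Add(Rational(3470, 287), Mul(1849, Pow(-20, -1))) = Add(Rational(3470, 287), Mul(1849, Rational(-1, 20))) = Add(Rational(3470, 287), Rational(-1849, 20)) = Rational(-461263, 5740)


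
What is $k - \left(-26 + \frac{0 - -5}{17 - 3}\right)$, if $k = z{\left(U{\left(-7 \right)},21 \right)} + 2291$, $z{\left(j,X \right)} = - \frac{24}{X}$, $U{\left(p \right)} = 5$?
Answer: $\frac{4631}{2} \approx 2315.5$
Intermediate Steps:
$k = \frac{16029}{7}$ ($k = - \frac{24}{21} + 2291 = \left(-24\right) \frac{1}{21} + 2291 = - \frac{8}{7} + 2291 = \frac{16029}{7} \approx 2289.9$)
$k - \left(-26 + \frac{0 - -5}{17 - 3}\right) = \frac{16029}{7} - \left(-26 + \frac{0 - -5}{17 - 3}\right) = \frac{16029}{7} - \left(-26 + \frac{0 + 5}{14}\right) = \frac{16029}{7} - \left(-26 + 5 \cdot \frac{1}{14}\right) = \frac{16029}{7} - \left(-26 + \frac{5}{14}\right) = \frac{16029}{7} - - \frac{359}{14} = \frac{16029}{7} + \frac{359}{14} = \frac{4631}{2}$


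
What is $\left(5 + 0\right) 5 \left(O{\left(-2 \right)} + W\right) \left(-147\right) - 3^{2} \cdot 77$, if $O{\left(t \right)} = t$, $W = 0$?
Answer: $6657$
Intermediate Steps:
$\left(5 + 0\right) 5 \left(O{\left(-2 \right)} + W\right) \left(-147\right) - 3^{2} \cdot 77 = \left(5 + 0\right) 5 \left(-2 + 0\right) \left(-147\right) - 3^{2} \cdot 77 = 5 \cdot 5 \left(-2\right) \left(-147\right) - 9 \cdot 77 = 5 \left(-10\right) \left(-147\right) - 693 = \left(-50\right) \left(-147\right) - 693 = 7350 - 693 = 6657$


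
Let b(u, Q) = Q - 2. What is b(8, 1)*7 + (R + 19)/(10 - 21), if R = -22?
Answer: -74/11 ≈ -6.7273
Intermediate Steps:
b(u, Q) = -2 + Q
b(8, 1)*7 + (R + 19)/(10 - 21) = (-2 + 1)*7 + (-22 + 19)/(10 - 21) = -1*7 - 3/(-11) = -7 - 3*(-1/11) = -7 + 3/11 = -74/11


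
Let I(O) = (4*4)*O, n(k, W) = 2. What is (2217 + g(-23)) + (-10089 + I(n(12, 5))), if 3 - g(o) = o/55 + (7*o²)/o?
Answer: -422157/55 ≈ -7675.6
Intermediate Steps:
I(O) = 16*O
g(o) = 3 - 386*o/55 (g(o) = 3 - (o/55 + (7*o²)/o) = 3 - (o*(1/55) + 7*o) = 3 - (o/55 + 7*o) = 3 - 386*o/55)
(2217 + g(-23)) + (-10089 + I(n(12, 5))) = (2217 + (3 - 386/55*(-23))) + (-10089 + 16*2) = (2217 + (3 + 8878/55)) + (-10089 + 32) = (2217 + 9043/55) - 10057 = 130978/55 - 10057 = -422157/55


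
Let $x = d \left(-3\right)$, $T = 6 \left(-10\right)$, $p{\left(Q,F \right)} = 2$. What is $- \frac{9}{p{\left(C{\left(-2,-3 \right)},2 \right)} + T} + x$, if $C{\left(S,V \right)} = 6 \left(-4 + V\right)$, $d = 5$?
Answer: $- \frac{861}{58} \approx -14.845$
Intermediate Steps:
$C{\left(S,V \right)} = -24 + 6 V$
$T = -60$
$x = -15$ ($x = 5 \left(-3\right) = -15$)
$- \frac{9}{p{\left(C{\left(-2,-3 \right)},2 \right)} + T} + x = - \frac{9}{2 - 60} - 15 = - \frac{9}{-58} - 15 = \left(-9\right) \left(- \frac{1}{58}\right) - 15 = \frac{9}{58} - 15 = - \frac{861}{58}$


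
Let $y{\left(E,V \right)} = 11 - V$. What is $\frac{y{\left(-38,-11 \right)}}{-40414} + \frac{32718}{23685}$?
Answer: $\frac{20026427}{14503115} \approx 1.3808$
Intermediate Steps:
$\frac{y{\left(-38,-11 \right)}}{-40414} + \frac{32718}{23685} = \frac{11 - -11}{-40414} + \frac{32718}{23685} = \left(11 + 11\right) \left(- \frac{1}{40414}\right) + 32718 \cdot \frac{1}{23685} = 22 \left(- \frac{1}{40414}\right) + \frac{10906}{7895} = - \frac{1}{1837} + \frac{10906}{7895} = \frac{20026427}{14503115}$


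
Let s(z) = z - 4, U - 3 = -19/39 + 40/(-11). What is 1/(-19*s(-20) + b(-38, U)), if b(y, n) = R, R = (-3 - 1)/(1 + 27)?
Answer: 7/3191 ≈ 0.0021937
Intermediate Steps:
U = -482/429 (U = 3 + (-19/39 + 40/(-11)) = 3 + (-19*1/39 + 40*(-1/11)) = 3 + (-19/39 - 40/11) = 3 - 1769/429 = -482/429 ≈ -1.1235)
R = -⅐ (R = -4/28 = -4*1/28 = -⅐ ≈ -0.14286)
b(y, n) = -⅐
s(z) = -4 + z
1/(-19*s(-20) + b(-38, U)) = 1/(-19*(-4 - 20) - ⅐) = 1/(-19*(-24) - ⅐) = 1/(456 - ⅐) = 1/(3191/7) = 7/3191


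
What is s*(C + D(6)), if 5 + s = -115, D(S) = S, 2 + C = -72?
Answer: 8160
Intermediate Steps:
C = -74 (C = -2 - 72 = -74)
s = -120 (s = -5 - 115 = -120)
s*(C + D(6)) = -120*(-74 + 6) = -120*(-68) = 8160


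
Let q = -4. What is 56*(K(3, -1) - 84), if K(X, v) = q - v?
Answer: -4872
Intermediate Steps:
K(X, v) = -4 - v
56*(K(3, -1) - 84) = 56*((-4 - 1*(-1)) - 84) = 56*((-4 + 1) - 84) = 56*(-3 - 84) = 56*(-87) = -4872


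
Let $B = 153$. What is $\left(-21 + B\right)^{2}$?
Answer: $17424$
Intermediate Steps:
$\left(-21 + B\right)^{2} = \left(-21 + 153\right)^{2} = 132^{2} = 17424$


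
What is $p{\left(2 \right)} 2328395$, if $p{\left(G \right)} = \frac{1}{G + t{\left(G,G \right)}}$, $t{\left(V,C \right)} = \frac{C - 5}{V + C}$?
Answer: $1862716$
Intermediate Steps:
$t{\left(V,C \right)} = \frac{-5 + C}{C + V}$
$p{\left(G \right)} = \frac{1}{G + \frac{-5 + G}{2 G}}$ ($p{\left(G \right)} = \frac{1}{G + \frac{-5 + G}{G + G}} = \frac{1}{G + \frac{-5 + G}{2 G}}$)
$p{\left(2 \right)} 2328395 = 2 \cdot 2 \frac{1}{-5 + 2 + 2 \cdot 2^{2}} \cdot 2328395 = 2 \cdot 2 \frac{1}{-5 + 2 + 2 \cdot 4} \cdot 2328395 = 2 \cdot 2 \frac{1}{-5 + 2 + 8} \cdot 2328395 = 2 \cdot 2 \cdot \frac{1}{5} \cdot 2328395 = \frac{4}{5} \cdot 2328395 = 1862716$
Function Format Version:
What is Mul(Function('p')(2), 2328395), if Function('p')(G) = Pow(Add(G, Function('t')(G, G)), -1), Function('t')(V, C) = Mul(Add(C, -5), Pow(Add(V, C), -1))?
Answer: 1862716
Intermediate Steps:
Function('t')(V, C) = Mul(Pow(Add(C, V), -1), Add(-5, C)) (Function('t')(V, C) = Mul(Add(-5, C), Pow(Add(C, V), -1)) = Mul(Pow(Add(C, V), -1), Add(-5, C)))
Function('p')(G) = Pow(Add(G, Mul(Rational(1, 2), Pow(G, -1), Add(-5, G))), -1) (Function('p')(G) = Pow(Add(G, Mul(Pow(Add(G, G), -1), Add(-5, G))), -1) = Pow(Add(G, Mul(Pow(Mul(2, G), -1), Add(-5, G))), -1) = Pow(Add(G, Mul(Mul(Rational(1, 2), Pow(G, -1)), Add(-5, G))), -1) = Pow(Add(G, Mul(Rational(1, 2), Pow(G, -1), Add(-5, G))), -1))
Mul(Function('p')(2), 2328395) = Mul(Mul(2, 2, Pow(Add(-5, 2, Mul(2, Pow(2, 2))), -1)), 2328395) = Mul(Mul(2, 2, Pow(Add(-5, 2, Mul(2, 4)), -1)), 2328395) = Mul(Mul(2, 2, Pow(Add(-5, 2, 8), -1)), 2328395) = Mul(Mul(2, 2, Pow(5, -1)), 2328395) = Mul(Mul(2, 2, Rational(1, 5)), 2328395) = Mul(Rational(4, 5), 2328395) = 1862716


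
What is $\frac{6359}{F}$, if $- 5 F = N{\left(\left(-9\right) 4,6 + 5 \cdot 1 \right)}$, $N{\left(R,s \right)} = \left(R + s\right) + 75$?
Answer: $- \frac{6359}{10} \approx -635.9$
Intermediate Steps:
$N{\left(R,s \right)} = 75 + R + s$
$F = -10$ ($F = - \frac{75 - 36 + \left(6 + 5 \cdot 1\right)}{5} = - \frac{75 - 36 + \left(6 + 5\right)}{5} = - \frac{75 - 36 + 11}{5} = \left(- \frac{1}{5}\right) 50 = -10$)
$\frac{6359}{F} = \frac{6359}{-10} = 6359 \left(- \frac{1}{10}\right) = - \frac{6359}{10}$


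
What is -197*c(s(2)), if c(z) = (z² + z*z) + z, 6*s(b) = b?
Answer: -985/9 ≈ -109.44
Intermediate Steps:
s(b) = b/6
c(z) = z + 2*z² (c(z) = (z² + z²) + z = 2*z² + z = z + 2*z²)
-197*c(s(2)) = -197*(⅙)*2*(1 + 2*((⅙)*2)) = -197*(1 + 2*(⅓))/3 = -197*(1 + ⅔)/3 = -197*5/(3*3) = -197*5/9 = -985/9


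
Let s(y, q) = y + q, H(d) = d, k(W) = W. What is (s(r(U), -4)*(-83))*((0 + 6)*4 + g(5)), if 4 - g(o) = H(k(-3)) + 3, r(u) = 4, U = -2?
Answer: 0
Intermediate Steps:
g(o) = 4 (g(o) = 4 - (-3 + 3) = 4 - 1*0 = 4 + 0 = 4)
s(y, q) = q + y
(s(r(U), -4)*(-83))*((0 + 6)*4 + g(5)) = ((-4 + 4)*(-83))*((0 + 6)*4 + 4) = (0*(-83))*(6*4 + 4) = 0*(24 + 4) = 0*28 = 0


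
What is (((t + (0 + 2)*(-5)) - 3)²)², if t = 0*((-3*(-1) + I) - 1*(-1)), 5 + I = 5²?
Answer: 28561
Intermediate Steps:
I = 20 (I = -5 + 5² = -5 + 25 = 20)
t = 0 (t = 0*((-3*(-1) + 20) - 1*(-1)) = 0*((3 + 20) + 1) = 0*(23 + 1) = 0*24 = 0)
(((t + (0 + 2)*(-5)) - 3)²)² = (((0 + (0 + 2)*(-5)) - 3)²)² = (((0 + 2*(-5)) - 3)²)² = (((0 - 10) - 3)²)² = ((-10 - 3)²)² = ((-13)²)² = 169² = 28561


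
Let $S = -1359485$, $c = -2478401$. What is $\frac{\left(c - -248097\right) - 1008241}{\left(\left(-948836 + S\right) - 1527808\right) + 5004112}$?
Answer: $- \frac{3238545}{1167983} \approx -2.7728$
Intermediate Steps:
$\frac{\left(c - -248097\right) - 1008241}{\left(\left(-948836 + S\right) - 1527808\right) + 5004112} = \frac{\left(-2478401 - -248097\right) - 1008241}{\left(\left(-948836 - 1359485\right) - 1527808\right) + 5004112} = \frac{\left(-2478401 + 248097\right) - 1008241}{\left(-2308321 - 1527808\right) + 5004112} = \frac{-2230304 - 1008241}{-3836129 + 5004112} = - \frac{3238545}{1167983}$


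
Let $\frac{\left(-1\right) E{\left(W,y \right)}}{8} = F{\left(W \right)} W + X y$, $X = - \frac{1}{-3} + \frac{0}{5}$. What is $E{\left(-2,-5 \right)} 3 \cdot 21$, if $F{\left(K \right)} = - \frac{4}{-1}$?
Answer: $4872$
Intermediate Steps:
$F{\left(K \right)} = 4$ ($F{\left(K \right)} = \left(-4\right) \left(-1\right) = 4$)
$X = \frac{1}{3}$ ($X = \left(-1\right) \left(- \frac{1}{3}\right) + 0 \cdot \frac{1}{5} = \frac{1}{3} + 0 = \frac{1}{3} \approx 0.33333$)
$E{\left(W,y \right)} = - 32 W - \frac{8 y}{3}$ ($E{\left(W,y \right)} = - 8 \left(4 W + \frac{y}{3}\right) = - 32 W - \frac{8 y}{3}$)
$E{\left(-2,-5 \right)} 3 \cdot 21 = \left(\left(-32\right) \left(-2\right) - - \frac{40}{3}\right) 3 \cdot 21 = \left(64 + \frac{40}{3}\right) 3 \cdot 21 = \frac{232}{3} \cdot 3 \cdot 21 = 232 \cdot 21 = 4872$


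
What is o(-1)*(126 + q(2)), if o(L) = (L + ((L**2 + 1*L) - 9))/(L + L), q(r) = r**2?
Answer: 650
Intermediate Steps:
o(L) = (-9 + L**2 + 2*L)/(2*L) (o(L) = (L + ((L**2 + L) - 9))/((2*L)) = (L + ((L + L**2) - 9))*(1/(2*L)) = (L + (-9 + L + L**2))*(1/(2*L)) = (-9 + L**2 + 2*L)*(1/(2*L)) = (-9 + L**2 + 2*L)/(2*L))
o(-1)*(126 + q(2)) = ((1/2)*(-9 - (2 - 1))/(-1))*(126 + 2**2) = ((1/2)*(-1)*(-9 - 1*1))*(126 + 4) = ((1/2)*(-1)*(-9 - 1))*130 = ((1/2)*(-1)*(-10))*130 = 5*130 = 650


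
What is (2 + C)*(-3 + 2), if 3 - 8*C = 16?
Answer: -3/8 ≈ -0.37500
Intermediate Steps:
C = -13/8 (C = 3/8 - ⅛*16 = 3/8 - 2 = -13/8 ≈ -1.6250)
(2 + C)*(-3 + 2) = (2 - 13/8)*(-3 + 2) = (3/8)*(-1) = -3/8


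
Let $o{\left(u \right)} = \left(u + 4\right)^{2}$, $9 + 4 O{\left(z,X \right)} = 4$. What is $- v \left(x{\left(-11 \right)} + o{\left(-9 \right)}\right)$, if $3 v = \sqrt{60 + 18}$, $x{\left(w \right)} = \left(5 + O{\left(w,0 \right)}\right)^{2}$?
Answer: $- \frac{625 \sqrt{78}}{48} \approx -115.0$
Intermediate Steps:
$O{\left(z,X \right)} = - \frac{5}{4}$ ($O{\left(z,X \right)} = - \frac{9}{4} + \frac{1}{4} \cdot 4 = - \frac{9}{4} + 1 = - \frac{5}{4}$)
$o{\left(u \right)} = \left(4 + u\right)^{2}$
$x{\left(w \right)} = \frac{225}{16}$ ($x{\left(w \right)} = \left(5 - \frac{5}{4}\right)^{2} = \left(\frac{15}{4}\right)^{2} = \frac{225}{16}$)
$v = \frac{\sqrt{78}}{3}$ ($v = \frac{\sqrt{60 + 18}}{3} = \frac{\sqrt{78}}{3} \approx 2.9439$)
$- v \left(x{\left(-11 \right)} + o{\left(-9 \right)}\right) = - \frac{\sqrt{78}}{3} \left(\frac{225}{16} + \left(4 - 9\right)^{2}\right) = - \frac{\sqrt{78}}{3} \left(\frac{225}{16} + \left(-5\right)^{2}\right) = - \frac{\sqrt{78}}{3} \left(\frac{225}{16} + 25\right) = - \frac{\frac{\sqrt{78}}{3} \cdot 625}{16} = - \frac{625 \sqrt{78}}{48}$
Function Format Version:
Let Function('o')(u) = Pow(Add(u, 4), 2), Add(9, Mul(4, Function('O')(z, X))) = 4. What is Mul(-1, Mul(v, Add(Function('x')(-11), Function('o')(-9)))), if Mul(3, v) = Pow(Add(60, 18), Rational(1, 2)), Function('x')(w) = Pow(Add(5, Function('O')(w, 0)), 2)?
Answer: Mul(Rational(-625, 48), Pow(78, Rational(1, 2))) ≈ -115.00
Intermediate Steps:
Function('O')(z, X) = Rational(-5, 4) (Function('O')(z, X) = Add(Rational(-9, 4), Mul(Rational(1, 4), 4)) = Add(Rational(-9, 4), 1) = Rational(-5, 4))
Function('o')(u) = Pow(Add(4, u), 2)
Function('x')(w) = Rational(225, 16) (Function('x')(w) = Pow(Add(5, Rational(-5, 4)), 2) = Pow(Rational(15, 4), 2) = Rational(225, 16))
v = Mul(Rational(1, 3), Pow(78, Rational(1, 2))) (v = Mul(Rational(1, 3), Pow(Add(60, 18), Rational(1, 2))) = Mul(Rational(1, 3), Pow(78, Rational(1, 2))) ≈ 2.9439)
Mul(-1, Mul(v, Add(Function('x')(-11), Function('o')(-9)))) = Mul(-1, Mul(Mul(Rational(1, 3), Pow(78, Rational(1, 2))), Add(Rational(225, 16), Pow(Add(4, -9), 2)))) = Mul(-1, Mul(Mul(Rational(1, 3), Pow(78, Rational(1, 2))), Add(Rational(225, 16), Pow(-5, 2)))) = Mul(-1, Mul(Mul(Rational(1, 3), Pow(78, Rational(1, 2))), Add(Rational(225, 16), 25))) = Mul(-1, Mul(Mul(Rational(1, 3), Pow(78, Rational(1, 2))), Rational(625, 16))) = Mul(-1, Mul(Rational(625, 48), Pow(78, Rational(1, 2)))) = Mul(Rational(-625, 48), Pow(78, Rational(1, 2)))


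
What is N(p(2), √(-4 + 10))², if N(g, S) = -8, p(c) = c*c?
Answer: 64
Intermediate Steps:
p(c) = c²
N(p(2), √(-4 + 10))² = (-8)² = 64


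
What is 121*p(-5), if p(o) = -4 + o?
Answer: -1089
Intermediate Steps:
121*p(-5) = 121*(-4 - 5) = 121*(-9) = -1089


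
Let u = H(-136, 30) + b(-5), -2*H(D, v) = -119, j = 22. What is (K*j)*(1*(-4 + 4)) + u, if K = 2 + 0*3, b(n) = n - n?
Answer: 119/2 ≈ 59.500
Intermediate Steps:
H(D, v) = 119/2 (H(D, v) = -½*(-119) = 119/2)
b(n) = 0
K = 2 (K = 2 + 0 = 2)
u = 119/2 (u = 119/2 + 0 = 119/2 ≈ 59.500)
(K*j)*(1*(-4 + 4)) + u = (2*22)*(1*(-4 + 4)) + 119/2 = 44*(1*0) + 119/2 = 44*0 + 119/2 = 0 + 119/2 = 119/2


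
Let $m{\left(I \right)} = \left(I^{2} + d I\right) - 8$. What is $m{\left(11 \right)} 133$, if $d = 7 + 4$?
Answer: $31122$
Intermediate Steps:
$d = 11$
$m{\left(I \right)} = -8 + I^{2} + 11 I$ ($m{\left(I \right)} = \left(I^{2} + 11 I\right) - 8 = -8 + I^{2} + 11 I$)
$m{\left(11 \right)} 133 = \left(-8 + 11^{2} + 11 \cdot 11\right) 133 = \left(-8 + 121 + 121\right) 133 = 234 \cdot 133 = 31122$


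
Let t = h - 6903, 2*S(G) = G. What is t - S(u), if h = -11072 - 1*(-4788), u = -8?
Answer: -13183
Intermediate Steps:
h = -6284 (h = -11072 + 4788 = -6284)
S(G) = G/2
t = -13187 (t = -6284 - 6903 = -13187)
t - S(u) = -13187 - (-8)/2 = -13187 - 1*(-4) = -13187 + 4 = -13183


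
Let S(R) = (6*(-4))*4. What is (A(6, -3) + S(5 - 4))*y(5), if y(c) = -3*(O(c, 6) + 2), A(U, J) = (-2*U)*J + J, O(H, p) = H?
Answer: 1323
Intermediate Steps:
A(U, J) = J - 2*J*U (A(U, J) = -2*J*U + J = J - 2*J*U)
S(R) = -96 (S(R) = -24*4 = -96)
y(c) = -6 - 3*c (y(c) = -3*(c + 2) = -3*(2 + c) = -6 - 3*c)
(A(6, -3) + S(5 - 4))*y(5) = (-3*(1 - 2*6) - 96)*(-6 - 3*5) = (-3*(1 - 12) - 96)*(-6 - 15) = (-3*(-11) - 96)*(-21) = (33 - 96)*(-21) = -63*(-21) = 1323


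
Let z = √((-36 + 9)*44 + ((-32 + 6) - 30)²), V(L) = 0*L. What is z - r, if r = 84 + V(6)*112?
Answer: -84 + 2*√487 ≈ -39.864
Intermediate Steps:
V(L) = 0
z = 2*√487 (z = √(-27*44 + (-26 - 30)²) = √(-1188 + (-56)²) = √(-1188 + 3136) = √1948 = 2*√487 ≈ 44.136)
r = 84 (r = 84 + 0*112 = 84 + 0 = 84)
z - r = 2*√487 - 1*84 = 2*√487 - 84 = -84 + 2*√487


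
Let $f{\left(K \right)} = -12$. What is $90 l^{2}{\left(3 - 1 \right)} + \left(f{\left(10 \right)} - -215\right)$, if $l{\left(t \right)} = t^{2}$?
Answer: $1643$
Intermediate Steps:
$90 l^{2}{\left(3 - 1 \right)} + \left(f{\left(10 \right)} - -215\right) = 90 \left(\left(3 - 1\right)^{2}\right)^{2} - -203 = 90 \left(2^{2}\right)^{2} + \left(-12 + 215\right) = 90 \cdot 4^{2} + 203 = 90 \cdot 16 + 203 = 1440 + 203 = 1643$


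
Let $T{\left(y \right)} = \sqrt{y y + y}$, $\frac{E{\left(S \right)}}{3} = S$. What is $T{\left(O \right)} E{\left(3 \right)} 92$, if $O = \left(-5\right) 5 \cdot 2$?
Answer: $28980 \sqrt{2} \approx 40984.0$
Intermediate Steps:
$E{\left(S \right)} = 3 S$
$O = -50$ ($O = \left(-25\right) 2 = -50$)
$T{\left(y \right)} = \sqrt{y + y^{2}}$ ($T{\left(y \right)} = \sqrt{y^{2} + y} = \sqrt{y + y^{2}}$)
$T{\left(O \right)} E{\left(3 \right)} 92 = \sqrt{- 50 \left(1 - 50\right)} 3 \cdot 3 \cdot 92 = \sqrt{\left(-50\right) \left(-49\right)} 9 \cdot 92 = \sqrt{2450} \cdot 9 \cdot 92 = 35 \sqrt{2} \cdot 9 \cdot 92 = 315 \sqrt{2} \cdot 92 = 28980 \sqrt{2}$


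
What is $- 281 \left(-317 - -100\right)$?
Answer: $60977$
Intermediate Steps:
$- 281 \left(-317 - -100\right) = - 281 \left(-317 + 100\right) = \left(-281\right) \left(-217\right) = 60977$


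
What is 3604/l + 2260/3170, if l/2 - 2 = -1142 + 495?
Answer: -425464/204465 ≈ -2.0809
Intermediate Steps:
l = -1290 (l = 4 + 2*(-1142 + 495) = 4 + 2*(-647) = 4 - 1294 = -1290)
3604/l + 2260/3170 = 3604/(-1290) + 2260/3170 = 3604*(-1/1290) + 2260*(1/3170) = -1802/645 + 226/317 = -425464/204465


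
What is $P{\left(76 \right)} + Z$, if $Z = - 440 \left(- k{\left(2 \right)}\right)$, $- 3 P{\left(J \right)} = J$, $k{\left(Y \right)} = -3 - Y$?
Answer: $- \frac{6676}{3} \approx -2225.3$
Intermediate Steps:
$P{\left(J \right)} = - \frac{J}{3}$
$Z = -2200$ ($Z = - 440 \left(- (-3 - 2)\right) = - 440 \left(\left(-1\right) \left(-5\right)\right) = \left(-440\right) 5 = -2200$)
$P{\left(76 \right)} + Z = \left(- \frac{1}{3}\right) 76 - 2200 = - \frac{76}{3} - 2200 = - \frac{6676}{3}$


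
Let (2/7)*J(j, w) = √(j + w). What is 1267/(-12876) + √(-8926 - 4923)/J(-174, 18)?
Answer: -1267/12876 + √540111/273 ≈ 2.5936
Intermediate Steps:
J(j, w) = 7*√(j + w)/2
1267/(-12876) + √(-8926 - 4923)/J(-174, 18) = 1267/(-12876) + √(-8926 - 4923)/((7*√(-174 + 18)/2)) = 1267*(-1/12876) + √(-13849)/((7*√(-156)/2)) = -1267/12876 + (I*√13849)/((7*(2*I*√39)/2)) = -1267/12876 + (I*√13849)/((7*I*√39)) = -1267/12876 + (I*√13849)*(-I*√39/273) = -1267/12876 + √540111/273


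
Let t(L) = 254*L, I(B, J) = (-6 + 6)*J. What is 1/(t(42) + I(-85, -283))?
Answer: 1/10668 ≈ 9.3738e-5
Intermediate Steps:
I(B, J) = 0 (I(B, J) = 0*J = 0)
1/(t(42) + I(-85, -283)) = 1/(254*42 + 0) = 1/(10668 + 0) = 1/10668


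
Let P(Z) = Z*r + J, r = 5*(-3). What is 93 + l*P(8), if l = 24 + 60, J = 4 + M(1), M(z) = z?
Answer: -9567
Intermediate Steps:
J = 5 (J = 4 + 1 = 5)
r = -15
l = 84
P(Z) = 5 - 15*Z (P(Z) = Z*(-15) + 5 = -15*Z + 5 = 5 - 15*Z)
93 + l*P(8) = 93 + 84*(5 - 15*8) = 93 + 84*(5 - 120) = 93 + 84*(-115) = 93 - 9660 = -9567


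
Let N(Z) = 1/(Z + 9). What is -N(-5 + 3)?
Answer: -1/7 ≈ -0.14286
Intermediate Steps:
N(Z) = 1/(9 + Z)
-N(-5 + 3) = -1/(9 + (-5 + 3)) = -1/(9 - 2) = -1/7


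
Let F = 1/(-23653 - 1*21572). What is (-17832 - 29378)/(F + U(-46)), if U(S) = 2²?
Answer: -2135072250/180899 ≈ -11803.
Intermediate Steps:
U(S) = 4
F = -1/45225 (F = 1/(-23653 - 21572) = 1/(-45225) = -1/45225 ≈ -2.2112e-5)
(-17832 - 29378)/(F + U(-46)) = (-17832 - 29378)/(-1/45225 + 4) = -47210/180899/45225 = -47210*45225/180899 = -2135072250/180899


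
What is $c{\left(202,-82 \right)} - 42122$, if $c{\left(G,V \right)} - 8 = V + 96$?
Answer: $-42100$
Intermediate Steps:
$c{\left(G,V \right)} = 104 + V$ ($c{\left(G,V \right)} = 8 + \left(V + 96\right) = 8 + \left(96 + V\right) = 104 + V$)
$c{\left(202,-82 \right)} - 42122 = \left(104 - 82\right) - 42122 = 22 - 42122 = -42100$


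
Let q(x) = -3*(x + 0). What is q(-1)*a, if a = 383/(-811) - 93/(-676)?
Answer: -550455/548236 ≈ -1.0040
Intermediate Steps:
q(x) = -3*x
a = -183485/548236 (a = 383*(-1/811) - 93*(-1/676) = -383/811 + 93/676 = -183485/548236 ≈ -0.33468)
q(-1)*a = -3*(-1)*(-183485/548236) = 3*(-183485/548236) = -550455/548236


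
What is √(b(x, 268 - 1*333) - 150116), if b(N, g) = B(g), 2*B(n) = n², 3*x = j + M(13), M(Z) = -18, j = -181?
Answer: I*√592014/2 ≈ 384.71*I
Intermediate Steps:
x = -199/3 (x = (-181 - 18)/3 = (⅓)*(-199) = -199/3 ≈ -66.333)
B(n) = n²/2
b(N, g) = g²/2
√(b(x, 268 - 1*333) - 150116) = √((268 - 1*333)²/2 - 150116) = √((268 - 333)²/2 - 150116) = √((½)*(-65)² - 150116) = √((½)*4225 - 150116) = √(4225/2 - 150116) = √(-296007/2) = I*√592014/2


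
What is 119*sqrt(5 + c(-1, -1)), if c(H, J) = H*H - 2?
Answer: 238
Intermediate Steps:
c(H, J) = -2 + H**2 (c(H, J) = H**2 - 2 = -2 + H**2)
119*sqrt(5 + c(-1, -1)) = 119*sqrt(5 + (-2 + (-1)**2)) = 119*sqrt(5 + (-2 + 1)) = 119*sqrt(5 - 1) = 119*sqrt(4) = 119*2 = 238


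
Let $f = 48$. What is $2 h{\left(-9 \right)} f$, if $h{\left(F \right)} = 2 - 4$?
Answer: $-192$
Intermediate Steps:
$h{\left(F \right)} = -2$
$2 h{\left(-9 \right)} f = 2 \left(-2\right) 48 = \left(-4\right) 48 = -192$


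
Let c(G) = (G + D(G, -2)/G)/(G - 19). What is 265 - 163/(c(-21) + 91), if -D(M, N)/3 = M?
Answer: 120555/458 ≈ 263.22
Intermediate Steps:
D(M, N) = -3*M
c(G) = (-3 + G)/(-19 + G) (c(G) = (G + (-3*G)/G)/(G - 19) = (G - 3)/(-19 + G) = (-3 + G)/(-19 + G))
265 - 163/(c(-21) + 91) = 265 - 163/((-3 - 21)/(-19 - 21) + 91) = 265 - 163/(-24/(-40) + 91) = 265 - 163/(-1/40*(-24) + 91) = 265 - 163/(⅗ + 91) = 265 - 163/(458/5) = 265 + (5/458)*(-163) = 265 - 815/458 = 120555/458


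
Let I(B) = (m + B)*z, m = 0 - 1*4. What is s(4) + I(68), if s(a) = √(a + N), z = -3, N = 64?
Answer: -192 + 2*√17 ≈ -183.75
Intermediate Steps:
m = -4 (m = 0 - 4 = -4)
s(a) = √(64 + a) (s(a) = √(a + 64) = √(64 + a))
I(B) = 12 - 3*B (I(B) = (-4 + B)*(-3) = 12 - 3*B)
s(4) + I(68) = √(64 + 4) + (12 - 3*68) = √68 + (12 - 204) = 2*√17 - 192 = -192 + 2*√17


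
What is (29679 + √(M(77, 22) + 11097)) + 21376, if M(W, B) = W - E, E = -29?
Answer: 51055 + √11203 ≈ 51161.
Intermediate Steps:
M(W, B) = 29 + W (M(W, B) = W - 1*(-29) = W + 29 = 29 + W)
(29679 + √(M(77, 22) + 11097)) + 21376 = (29679 + √((29 + 77) + 11097)) + 21376 = (29679 + √(106 + 11097)) + 21376 = (29679 + √11203) + 21376 = 51055 + √11203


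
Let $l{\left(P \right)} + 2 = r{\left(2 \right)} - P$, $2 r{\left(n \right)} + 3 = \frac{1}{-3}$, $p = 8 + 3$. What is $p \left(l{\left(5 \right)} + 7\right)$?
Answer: $- \frac{55}{3} \approx -18.333$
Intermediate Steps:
$p = 11$
$r{\left(n \right)} = - \frac{5}{3}$ ($r{\left(n \right)} = - \frac{3}{2} + \frac{1}{2 \left(-3\right)} = - \frac{3}{2} + \frac{1}{2} \left(- \frac{1}{3}\right) = - \frac{3}{2} - \frac{1}{6} = - \frac{5}{3}$)
$l{\left(P \right)} = - \frac{11}{3} - P$ ($l{\left(P \right)} = -2 - \left(\frac{5}{3} + P\right) = - \frac{11}{3} - P$)
$p \left(l{\left(5 \right)} + 7\right) = 11 \left(\left(- \frac{11}{3} - 5\right) + 7\right) = 11 \left(- \frac{26}{3} + 7\right) = 11 \left(- \frac{5}{3}\right) = - \frac{55}{3}$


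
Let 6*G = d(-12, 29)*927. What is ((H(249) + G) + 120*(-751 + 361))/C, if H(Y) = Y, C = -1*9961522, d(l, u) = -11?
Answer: 96501/19923044 ≈ 0.0048437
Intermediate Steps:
C = -9961522
G = -3399/2 (G = (-11*927)/6 = (1/6)*(-10197) = -3399/2 ≈ -1699.5)
((H(249) + G) + 120*(-751 + 361))/C = ((249 - 3399/2) + 120*(-751 + 361))/(-9961522) = (-2901/2 + 120*(-390))*(-1/9961522) = (-2901/2 - 46800)*(-1/9961522) = -96501/2*(-1/9961522) = 96501/19923044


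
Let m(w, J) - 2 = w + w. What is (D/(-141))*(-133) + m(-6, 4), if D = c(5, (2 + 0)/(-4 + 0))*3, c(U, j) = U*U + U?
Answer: 3520/47 ≈ 74.894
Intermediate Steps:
m(w, J) = 2 + 2*w (m(w, J) = 2 + (w + w) = 2 + 2*w)
c(U, j) = U + U**2 (c(U, j) = U**2 + U = U + U**2)
D = 90 (D = (5*(1 + 5))*3 = (5*6)*3 = 30*3 = 90)
(D/(-141))*(-133) + m(-6, 4) = (90/(-141))*(-133) + (2 + 2*(-6)) = (90*(-1/141))*(-133) + (2 - 12) = -30/47*(-133) - 10 = 3990/47 - 10 = 3520/47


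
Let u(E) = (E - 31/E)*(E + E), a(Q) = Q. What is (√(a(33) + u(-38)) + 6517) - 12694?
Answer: -6177 + √2859 ≈ -6123.5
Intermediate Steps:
u(E) = 2*E*(E - 31/E) (u(E) = (E - 31/E)*(2*E) = 2*E*(E - 31/E))
(√(a(33) + u(-38)) + 6517) - 12694 = (√(33 + (-62 + 2*(-38)²)) + 6517) - 12694 = (√(33 + (-62 + 2*1444)) + 6517) - 12694 = (√(33 + (-62 + 2888)) + 6517) - 12694 = (√(33 + 2826) + 6517) - 12694 = (√2859 + 6517) - 12694 = (6517 + √2859) - 12694 = -6177 + √2859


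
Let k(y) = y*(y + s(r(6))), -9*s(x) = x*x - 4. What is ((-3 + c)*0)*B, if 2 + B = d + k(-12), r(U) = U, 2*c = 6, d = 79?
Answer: 0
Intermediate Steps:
c = 3 (c = (½)*6 = 3)
s(x) = 4/9 - x²/9 (s(x) = -(x*x - 4)/9 = -(x² - 4)/9 = -(-4 + x²)/9 = 4/9 - x²/9)
k(y) = y*(-32/9 + y) (k(y) = y*(y + (4/9 - ⅑*6²)) = y*(y + (4/9 - ⅑*36)) = y*(y + (4/9 - 4)) = y*(y - 32/9) = y*(-32/9 + y))
B = 791/3 (B = -2 + (79 + (⅑)*(-12)*(-32 + 9*(-12))) = -2 + (79 + (⅑)*(-12)*(-32 - 108)) = -2 + (79 + (⅑)*(-12)*(-140)) = -2 + (79 + 560/3) = -2 + 797/3 = 791/3 ≈ 263.67)
((-3 + c)*0)*B = ((-3 + 3)*0)*(791/3) = (0*0)*(791/3) = 0*(791/3) = 0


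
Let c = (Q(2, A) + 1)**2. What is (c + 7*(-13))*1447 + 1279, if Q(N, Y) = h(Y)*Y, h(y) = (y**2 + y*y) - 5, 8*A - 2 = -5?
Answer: -7818383921/65536 ≈ -1.1930e+5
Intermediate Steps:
A = -3/8 (A = 1/4 + (1/8)*(-5) = 1/4 - 5/8 = -3/8 ≈ -0.37500)
h(y) = -5 + 2*y**2 (h(y) = (y**2 + y**2) - 5 = 2*y**2 - 5 = -5 + 2*y**2)
Q(N, Y) = Y*(-5 + 2*Y**2) (Q(N, Y) = (-5 + 2*Y**2)*Y = Y*(-5 + 2*Y**2))
c = 502681/65536 (c = (-3*(-5 + 2*(-3/8)**2)/8 + 1)**2 = (-3*(-5 + 2*(9/64))/8 + 1)**2 = (-3*(-5 + 9/32)/8 + 1)**2 = (-3/8*(-151/32) + 1)**2 = (453/256 + 1)**2 = (709/256)**2 = 502681/65536 ≈ 7.6703)
(c + 7*(-13))*1447 + 1279 = (502681/65536 + 7*(-13))*1447 + 1279 = (502681/65536 - 91)*1447 + 1279 = -5461095/65536*1447 + 1279 = -7902204465/65536 + 1279 = -7818383921/65536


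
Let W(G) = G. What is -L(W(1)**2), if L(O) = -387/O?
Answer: 387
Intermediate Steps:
-L(W(1)**2) = -(-387)/(1**2) = -(-387)/1 = -(-387) = -1*(-387) = 387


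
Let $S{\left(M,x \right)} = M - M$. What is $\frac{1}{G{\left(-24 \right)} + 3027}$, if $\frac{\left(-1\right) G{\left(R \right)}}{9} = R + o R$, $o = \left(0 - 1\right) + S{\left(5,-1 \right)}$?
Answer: $\frac{1}{3027} \approx 0.00033036$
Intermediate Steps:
$S{\left(M,x \right)} = 0$
$o = -1$ ($o = \left(0 - 1\right) + 0 = -1 + 0 = -1$)
$G{\left(R \right)} = 0$ ($G{\left(R \right)} = - 9 \left(R - R\right) = \left(-9\right) 0 = 0$)
$\frac{1}{G{\left(-24 \right)} + 3027} = \frac{1}{0 + 3027} = \frac{1}{3027}$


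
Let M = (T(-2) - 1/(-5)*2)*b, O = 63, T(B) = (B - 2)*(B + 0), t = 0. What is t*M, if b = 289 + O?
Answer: 0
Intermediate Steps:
T(B) = B*(-2 + B) (T(B) = (-2 + B)*B = B*(-2 + B))
b = 352 (b = 289 + 63 = 352)
M = 14784/5 (M = (-2*(-2 - 2) - 1/(-5)*2)*352 = (-2*(-4) - 1*(-1/5)*2)*352 = (8 + (1/5)*2)*352 = (8 + 2/5)*352 = (42/5)*352 = 14784/5 ≈ 2956.8)
t*M = 0*(14784/5) = 0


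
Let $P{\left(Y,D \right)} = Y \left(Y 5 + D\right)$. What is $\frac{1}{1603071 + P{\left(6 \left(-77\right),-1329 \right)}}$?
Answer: $\frac{1}{3284289} \approx 3.0448 \cdot 10^{-7}$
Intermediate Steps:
$P{\left(Y,D \right)} = Y \left(D + 5 Y\right)$ ($P{\left(Y,D \right)} = Y \left(5 Y + D\right) = Y \left(D + 5 Y\right)$)
$\frac{1}{1603071 + P{\left(6 \left(-77\right),-1329 \right)}} = \frac{1}{1603071 + 6 \left(-77\right) \left(-1329 + 5 \cdot 6 \left(-77\right)\right)} = \frac{1}{1603071 - 462 \left(-1329 + 5 \left(-462\right)\right)} = \frac{1}{1603071 - 462 \left(-1329 - 2310\right)} = \frac{1}{1603071 - -1681218} = \frac{1}{1603071 + 1681218} = \frac{1}{3284289}$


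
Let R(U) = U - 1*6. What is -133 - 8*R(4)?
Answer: -117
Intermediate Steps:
R(U) = -6 + U (R(U) = U - 6 = -6 + U)
-133 - 8*R(4) = -133 - 8*(-6 + 4) = -133 - 8*(-2) = -133 + 16 = -117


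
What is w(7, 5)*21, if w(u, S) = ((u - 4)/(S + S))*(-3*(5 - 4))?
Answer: -189/10 ≈ -18.900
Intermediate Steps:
w(u, S) = -3*(-4 + u)/(2*S) (w(u, S) = ((-4 + u)/((2*S)))*(-3*1) = ((-4 + u)*(1/(2*S)))*(-3) = ((-4 + u)/(2*S))*(-3) = -3*(-4 + u)/(2*S))
w(7, 5)*21 = ((3/2)*(4 - 1*7)/5)*21 = ((3/2)*(⅕)*(4 - 7))*21 = ((3/2)*(⅕)*(-3))*21 = -9/10*21 = -189/10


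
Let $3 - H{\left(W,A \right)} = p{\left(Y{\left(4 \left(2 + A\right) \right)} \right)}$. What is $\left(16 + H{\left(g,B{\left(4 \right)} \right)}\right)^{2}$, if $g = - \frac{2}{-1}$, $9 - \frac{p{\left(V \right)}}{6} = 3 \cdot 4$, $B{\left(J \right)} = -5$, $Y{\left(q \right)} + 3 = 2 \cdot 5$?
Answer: $1369$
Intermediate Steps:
$Y{\left(q \right)} = 7$ ($Y{\left(q \right)} = -3 + 2 \cdot 5 = -3 + 10 = 7$)
$p{\left(V \right)} = -18$ ($p{\left(V \right)} = 54 - 6 \cdot 3 \cdot 4 = 54 - 72 = -18$)
$g = 2$ ($g = \left(-2\right) \left(-1\right) = 2$)
$H{\left(W,A \right)} = 21$ ($H{\left(W,A \right)} = 3 - -18 = 3 + 18 = 21$)
$\left(16 + H{\left(g,B{\left(4 \right)} \right)}\right)^{2} = \left(16 + 21\right)^{2} = 37^{2} = 1369$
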